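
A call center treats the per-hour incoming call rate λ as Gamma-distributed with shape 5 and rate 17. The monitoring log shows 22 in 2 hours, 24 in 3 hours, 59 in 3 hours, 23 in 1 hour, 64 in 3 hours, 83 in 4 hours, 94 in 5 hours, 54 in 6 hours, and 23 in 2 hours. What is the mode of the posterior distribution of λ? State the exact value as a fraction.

Total count: 22 + 24 + 59 + 23 + 64 + 83 + 94 + 54 + 23 = 446.
Total exposure: 2 + 3 + 3 + 1 + 3 + 4 + 5 + 6 + 2 = 29 hours.
Posterior: α' = 5 + 446 = 451, β' = 17 + 29 = 46.
Posterior mode = (α'−1)/β' = 450/46 = 225/23.

225/23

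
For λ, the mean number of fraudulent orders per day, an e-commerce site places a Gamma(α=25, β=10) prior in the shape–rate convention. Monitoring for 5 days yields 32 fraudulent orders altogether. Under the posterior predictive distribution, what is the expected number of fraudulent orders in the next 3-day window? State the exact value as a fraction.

Total count 32 over total exposure 5 days.
Conjugate update: add total count to the shape and total exposure to the rate, giving Gamma(57, 15).
Predictive mean over a 3-day window = T·E[λ|data] = 3·57/15 = 57/5.

57/5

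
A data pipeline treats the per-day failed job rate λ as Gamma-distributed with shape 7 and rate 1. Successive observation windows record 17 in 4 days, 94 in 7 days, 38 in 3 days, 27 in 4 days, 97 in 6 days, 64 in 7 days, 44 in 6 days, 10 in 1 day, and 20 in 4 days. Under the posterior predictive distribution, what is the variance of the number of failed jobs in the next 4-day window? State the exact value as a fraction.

78584/1849

Total count: 17 + 94 + 38 + 27 + 97 + 64 + 44 + 10 + 20 = 411.
Total exposure: 4 + 7 + 3 + 4 + 6 + 7 + 6 + 1 + 4 = 42 days.
Posterior: α' = 7 + 411 = 418, β' = 1 + 42 = 43.
The posterior predictive for a window of length T is Negative Binomial with variance T·α'·(β'+T)/β'² = 4·418·47/1849 = 78584/1849.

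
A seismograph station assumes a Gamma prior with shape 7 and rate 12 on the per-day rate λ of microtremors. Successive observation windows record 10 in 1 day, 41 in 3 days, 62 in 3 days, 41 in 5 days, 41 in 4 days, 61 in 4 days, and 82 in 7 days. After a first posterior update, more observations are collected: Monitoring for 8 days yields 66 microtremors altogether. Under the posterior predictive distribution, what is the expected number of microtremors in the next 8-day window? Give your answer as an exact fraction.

3288/47

Total count: 10 + 41 + 62 + 41 + 41 + 61 + 82 = 338.
Total exposure: 1 + 3 + 3 + 5 + 4 + 4 + 7 = 27 days.
After the first batch: Gamma(7 + 338, 12 + 27) = Gamma(345, 39).
Total count 66 over total exposure 8 days.
After the second batch: Gamma(345 + 66, 39 + 8) = Gamma(411, 47).
Predictive mean over an 8-day window = T·E[λ|data] = 8·411/47 = 3288/47.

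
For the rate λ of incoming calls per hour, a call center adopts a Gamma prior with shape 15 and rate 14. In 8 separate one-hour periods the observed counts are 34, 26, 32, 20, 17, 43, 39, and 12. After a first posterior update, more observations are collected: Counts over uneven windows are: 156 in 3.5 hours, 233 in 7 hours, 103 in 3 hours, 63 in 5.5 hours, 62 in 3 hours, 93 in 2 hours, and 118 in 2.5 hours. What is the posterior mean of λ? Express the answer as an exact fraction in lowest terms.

2132/97

Total count: 34 + 26 + 32 + 20 + 17 + 43 + 39 + 12 = 223.
Total exposure: 8 hours.
After the first batch: Gamma(15 + 223, 14 + 8) = Gamma(238, 22).
Total count: 156 + 233 + 103 + 63 + 62 + 93 + 118 = 828.
Total exposure: 3.5 + 7 + 3 + 5.5 + 3 + 2 + 2.5 = 26.5 hours.
After the second batch: Gamma(238 + 828, 22 + 26.5) = Gamma(1066, 97/2).
Posterior mean = α'/β' = 1066/(97/2) = 2132/97.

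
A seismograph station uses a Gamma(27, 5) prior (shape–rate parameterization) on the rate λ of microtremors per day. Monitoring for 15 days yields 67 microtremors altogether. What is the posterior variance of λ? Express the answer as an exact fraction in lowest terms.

47/200

Total count 67 over total exposure 15 days.
Conjugate update: add total count to the shape and total exposure to the rate, giving Gamma(94, 20).
Posterior variance = α'/β'² = 94/400 = 47/200.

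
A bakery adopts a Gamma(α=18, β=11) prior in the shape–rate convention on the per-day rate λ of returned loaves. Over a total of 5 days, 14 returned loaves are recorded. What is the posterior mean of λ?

2

Total count 14 over total exposure 5 days.
By Gamma–Poisson conjugacy, the posterior is Gamma(α + Σx, β + Σt) = Gamma(18 + 14, 11 + 5) = Gamma(32, 16).
Posterior mean = α'/β' = 32/16 = 2.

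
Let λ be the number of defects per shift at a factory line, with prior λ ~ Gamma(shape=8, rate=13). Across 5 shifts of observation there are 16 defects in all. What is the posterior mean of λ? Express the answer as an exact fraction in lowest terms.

4/3

Total count 16 over total exposure 5 shifts.
By Gamma–Poisson conjugacy, the posterior is Gamma(α + Σx, β + Σt) = Gamma(8 + 16, 13 + 5) = Gamma(24, 18).
Posterior mean = α'/β' = 24/18 = 4/3.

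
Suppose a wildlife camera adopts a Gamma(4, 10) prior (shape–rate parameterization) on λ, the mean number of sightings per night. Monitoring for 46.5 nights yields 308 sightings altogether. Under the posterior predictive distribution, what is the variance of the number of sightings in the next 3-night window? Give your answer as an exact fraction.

Total count 308 over total exposure 46.5 nights.
The Gamma prior is conjugate for the Poisson rate, so λ | data ~ Gamma(4+308, 10+46.5) = Gamma(312, 113/2).
The posterior predictive for a window of length T is Negative Binomial with variance T·α'·(β'+T)/β'² = 3·312·(119/2)/(12769/4) = 222768/12769.

222768/12769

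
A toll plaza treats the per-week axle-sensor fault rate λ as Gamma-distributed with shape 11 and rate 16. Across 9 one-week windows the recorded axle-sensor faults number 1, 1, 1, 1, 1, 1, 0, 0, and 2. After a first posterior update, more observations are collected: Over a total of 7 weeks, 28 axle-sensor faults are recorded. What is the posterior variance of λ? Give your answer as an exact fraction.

Total count: 1 + 1 + 1 + 1 + 1 + 1 + 0 + 0 + 2 = 8.
Total exposure: 9 weeks.
After the first batch: Gamma(11 + 8, 16 + 9) = Gamma(19, 25).
Total count 28 over total exposure 7 weeks.
After the second batch: Gamma(19 + 28, 25 + 7) = Gamma(47, 32).
Posterior variance = α'/β'² = 47/1024.

47/1024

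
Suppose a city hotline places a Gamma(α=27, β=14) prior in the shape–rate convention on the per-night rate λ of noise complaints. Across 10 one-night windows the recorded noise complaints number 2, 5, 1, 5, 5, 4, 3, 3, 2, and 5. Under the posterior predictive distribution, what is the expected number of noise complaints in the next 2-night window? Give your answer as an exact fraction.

31/6

Total count: 2 + 5 + 1 + 5 + 5 + 4 + 3 + 3 + 2 + 5 = 35.
Total exposure: 10 nights.
Conjugate update: add total count to the shape and total exposure to the rate, giving Gamma(62, 24).
Predictive mean over a 2-night window = T·E[λ|data] = 2·62/24 = 31/6.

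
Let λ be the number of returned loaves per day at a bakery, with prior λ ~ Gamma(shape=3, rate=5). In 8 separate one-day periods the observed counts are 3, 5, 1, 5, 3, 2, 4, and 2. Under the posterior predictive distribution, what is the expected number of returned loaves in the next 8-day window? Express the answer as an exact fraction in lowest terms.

224/13

Total count: 3 + 5 + 1 + 5 + 3 + 2 + 4 + 2 = 25.
Total exposure: 8 days.
The Gamma prior is conjugate for the Poisson rate, so λ | data ~ Gamma(3+25, 5+8) = Gamma(28, 13).
Predictive mean over an 8-day window = T·E[λ|data] = 8·28/13 = 224/13.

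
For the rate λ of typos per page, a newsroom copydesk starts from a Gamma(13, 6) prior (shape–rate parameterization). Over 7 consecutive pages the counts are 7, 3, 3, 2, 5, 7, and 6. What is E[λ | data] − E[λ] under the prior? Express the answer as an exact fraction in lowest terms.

107/78

Total count: 7 + 3 + 3 + 2 + 5 + 7 + 6 = 33.
Total exposure: 7 pages.
The Gamma prior is conjugate for the Poisson rate, so λ | data ~ Gamma(13+33, 6+7) = Gamma(46, 13).
Posterior mean = 46/13 = 46/13; prior mean = 13/6 = 13/6. Difference = 46/13 − 13/6 = 107/78.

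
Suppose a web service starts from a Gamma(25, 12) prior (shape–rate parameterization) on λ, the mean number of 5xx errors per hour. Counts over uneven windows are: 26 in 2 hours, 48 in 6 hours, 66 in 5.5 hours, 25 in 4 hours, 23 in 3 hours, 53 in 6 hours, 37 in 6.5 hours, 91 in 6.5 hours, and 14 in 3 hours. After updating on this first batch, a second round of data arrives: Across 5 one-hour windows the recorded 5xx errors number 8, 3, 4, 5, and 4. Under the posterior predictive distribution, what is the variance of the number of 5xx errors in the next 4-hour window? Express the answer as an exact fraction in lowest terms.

Total count: 26 + 48 + 66 + 25 + 23 + 53 + 37 + 91 + 14 = 383.
Total exposure: 2 + 6 + 5.5 + 4 + 3 + 6 + 6.5 + 6.5 + 3 = 42.5 hours.
After the first batch: Gamma(25 + 383, 12 + 42.5) = Gamma(408, 109/2).
Total count: 8 + 3 + 4 + 5 + 4 = 24.
Total exposure: 5 hours.
After the second batch: Gamma(408 + 24, 109/2 + 5) = Gamma(432, 119/2).
The posterior predictive for a window of length T is Negative Binomial with variance T·α'·(β'+T)/β'² = 4·432·(127/2)/(14161/4) = 438912/14161.

438912/14161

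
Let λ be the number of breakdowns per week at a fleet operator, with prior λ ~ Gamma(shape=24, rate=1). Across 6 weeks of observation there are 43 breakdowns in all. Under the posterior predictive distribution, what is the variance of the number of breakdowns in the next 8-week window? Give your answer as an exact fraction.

8040/49

Total count 43 over total exposure 6 weeks.
By Gamma–Poisson conjugacy, the posterior is Gamma(α + Σx, β + Σt) = Gamma(24 + 43, 1 + 6) = Gamma(67, 7).
The posterior predictive for a window of length T is Negative Binomial with variance T·α'·(β'+T)/β'² = 8·67·15/49 = 8040/49.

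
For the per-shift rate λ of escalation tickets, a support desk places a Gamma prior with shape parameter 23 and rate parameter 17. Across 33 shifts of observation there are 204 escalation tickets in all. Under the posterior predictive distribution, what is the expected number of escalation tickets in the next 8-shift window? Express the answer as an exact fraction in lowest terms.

Total count 204 over total exposure 33 shifts.
By Gamma–Poisson conjugacy, the posterior is Gamma(α + Σx, β + Σt) = Gamma(23 + 204, 17 + 33) = Gamma(227, 50).
Predictive mean over an 8-shift window = T·E[λ|data] = 8·227/50 = 908/25.

908/25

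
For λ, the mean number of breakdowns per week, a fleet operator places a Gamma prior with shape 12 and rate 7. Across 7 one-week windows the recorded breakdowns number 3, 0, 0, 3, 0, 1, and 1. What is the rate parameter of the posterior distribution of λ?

Total count: 3 + 0 + 0 + 3 + 0 + 1 + 1 = 8.
Total exposure: 7 weeks.
Posterior: α' = 12 + 8 = 20, β' = 7 + 7 = 14.

14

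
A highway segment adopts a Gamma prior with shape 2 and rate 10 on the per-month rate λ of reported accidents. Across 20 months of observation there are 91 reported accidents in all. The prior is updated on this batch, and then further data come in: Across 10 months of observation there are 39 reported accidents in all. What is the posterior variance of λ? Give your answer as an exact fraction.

Total count 91 over total exposure 20 months.
After the first batch: Gamma(2 + 91, 10 + 20) = Gamma(93, 30).
Total count 39 over total exposure 10 months.
After the second batch: Gamma(93 + 39, 30 + 10) = Gamma(132, 40).
Posterior variance = α'/β'² = 132/1600 = 33/400.

33/400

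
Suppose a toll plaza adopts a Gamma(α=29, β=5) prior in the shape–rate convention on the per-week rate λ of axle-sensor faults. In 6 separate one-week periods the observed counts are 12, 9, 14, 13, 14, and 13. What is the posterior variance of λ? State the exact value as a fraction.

Total count: 12 + 9 + 14 + 13 + 14 + 13 = 75.
Total exposure: 6 weeks.
The Gamma prior is conjugate for the Poisson rate, so λ | data ~ Gamma(29+75, 5+6) = Gamma(104, 11).
Posterior variance = α'/β'² = 104/121.

104/121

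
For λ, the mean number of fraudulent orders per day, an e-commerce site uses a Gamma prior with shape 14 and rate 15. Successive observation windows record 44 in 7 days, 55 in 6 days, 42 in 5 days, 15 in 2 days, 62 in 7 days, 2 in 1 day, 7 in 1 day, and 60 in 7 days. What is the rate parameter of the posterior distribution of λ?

51

Total count: 44 + 55 + 42 + 15 + 62 + 2 + 7 + 60 = 287.
Total exposure: 7 + 6 + 5 + 2 + 7 + 1 + 1 + 7 = 36 days.
Gamma(α, β) with Poisson data over total exposure Σt gives posterior Gamma(α+Σx, β+Σt) = Gamma(301, 51).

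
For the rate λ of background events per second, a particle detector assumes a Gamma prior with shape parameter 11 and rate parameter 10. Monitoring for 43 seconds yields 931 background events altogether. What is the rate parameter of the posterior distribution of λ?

53

Total count 931 over total exposure 43 seconds.
Posterior: α' = 11 + 931 = 942, β' = 10 + 43 = 53.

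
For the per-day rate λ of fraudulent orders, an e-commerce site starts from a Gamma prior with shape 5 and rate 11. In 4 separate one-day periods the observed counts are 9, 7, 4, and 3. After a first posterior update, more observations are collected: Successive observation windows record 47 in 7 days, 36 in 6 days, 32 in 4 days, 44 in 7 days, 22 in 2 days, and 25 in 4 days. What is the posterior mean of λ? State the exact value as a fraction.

26/5

Total count: 9 + 7 + 4 + 3 = 23.
Total exposure: 4 days.
After the first batch: Gamma(5 + 23, 11 + 4) = Gamma(28, 15).
Total count: 47 + 36 + 32 + 44 + 22 + 25 = 206.
Total exposure: 7 + 6 + 4 + 7 + 2 + 4 = 30 days.
After the second batch: Gamma(28 + 206, 15 + 30) = Gamma(234, 45).
Posterior mean = α'/β' = 234/45 = 26/5.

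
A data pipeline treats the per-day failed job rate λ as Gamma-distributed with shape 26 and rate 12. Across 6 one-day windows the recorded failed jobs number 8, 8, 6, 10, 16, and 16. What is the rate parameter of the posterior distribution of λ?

Total count: 8 + 8 + 6 + 10 + 16 + 16 = 64.
Total exposure: 6 days.
Conjugate update: add total count to the shape and total exposure to the rate, giving Gamma(90, 18).

18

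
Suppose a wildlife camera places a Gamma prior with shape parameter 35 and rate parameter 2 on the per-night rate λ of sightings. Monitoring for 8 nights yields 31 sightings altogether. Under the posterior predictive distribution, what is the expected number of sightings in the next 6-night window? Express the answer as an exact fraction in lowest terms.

198/5

Total count 31 over total exposure 8 nights.
By Gamma–Poisson conjugacy, the posterior is Gamma(α + Σx, β + Σt) = Gamma(35 + 31, 2 + 8) = Gamma(66, 10).
Predictive mean over a 6-night window = T·E[λ|data] = 6·66/10 = 198/5.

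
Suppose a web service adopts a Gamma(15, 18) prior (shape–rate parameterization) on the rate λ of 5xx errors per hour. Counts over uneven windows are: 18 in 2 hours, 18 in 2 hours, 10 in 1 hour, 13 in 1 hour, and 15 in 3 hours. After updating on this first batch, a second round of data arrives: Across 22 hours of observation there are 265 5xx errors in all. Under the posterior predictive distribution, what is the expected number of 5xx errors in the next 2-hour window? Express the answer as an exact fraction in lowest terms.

708/49

Total count: 18 + 18 + 10 + 13 + 15 = 74.
Total exposure: 2 + 2 + 1 + 1 + 3 = 9 hours.
After the first batch: Gamma(15 + 74, 18 + 9) = Gamma(89, 27).
Total count 265 over total exposure 22 hours.
After the second batch: Gamma(89 + 265, 27 + 22) = Gamma(354, 49).
Predictive mean over a 2-hour window = T·E[λ|data] = 2·354/49 = 708/49.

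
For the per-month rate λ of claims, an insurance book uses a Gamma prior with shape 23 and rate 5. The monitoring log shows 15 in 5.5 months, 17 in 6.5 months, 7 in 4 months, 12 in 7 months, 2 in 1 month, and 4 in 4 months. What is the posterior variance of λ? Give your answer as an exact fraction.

80/1089

Total count: 15 + 17 + 7 + 12 + 2 + 4 = 57.
Total exposure: 5.5 + 6.5 + 4 + 7 + 1 + 4 = 28 months.
The Gamma prior is conjugate for the Poisson rate, so λ | data ~ Gamma(23+57, 5+28) = Gamma(80, 33).
Posterior variance = α'/β'² = 80/1089.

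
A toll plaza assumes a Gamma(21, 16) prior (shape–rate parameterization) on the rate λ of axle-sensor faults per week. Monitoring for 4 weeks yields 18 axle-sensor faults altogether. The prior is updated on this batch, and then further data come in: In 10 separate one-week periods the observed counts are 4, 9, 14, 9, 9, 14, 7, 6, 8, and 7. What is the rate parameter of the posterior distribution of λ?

Total count 18 over total exposure 4 weeks.
After the first batch: Gamma(21 + 18, 16 + 4) = Gamma(39, 20).
Total count: 4 + 9 + 14 + 9 + 9 + 14 + 7 + 6 + 8 + 7 = 87.
Total exposure: 10 weeks.
After the second batch: Gamma(39 + 87, 20 + 10) = Gamma(126, 30).

30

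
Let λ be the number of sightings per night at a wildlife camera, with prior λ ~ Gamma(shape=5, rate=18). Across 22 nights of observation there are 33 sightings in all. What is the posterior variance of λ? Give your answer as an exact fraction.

Total count 33 over total exposure 22 nights.
Posterior: α' = 5 + 33 = 38, β' = 18 + 22 = 40.
Posterior variance = α'/β'² = 38/1600 = 19/800.

19/800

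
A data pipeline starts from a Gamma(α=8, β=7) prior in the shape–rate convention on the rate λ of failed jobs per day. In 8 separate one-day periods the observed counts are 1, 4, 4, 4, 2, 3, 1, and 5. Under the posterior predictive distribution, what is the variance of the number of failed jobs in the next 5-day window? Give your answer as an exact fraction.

Total count: 1 + 4 + 4 + 4 + 2 + 3 + 1 + 5 = 24.
Total exposure: 8 days.
Gamma(α, β) with Poisson data over total exposure Σt gives posterior Gamma(α+Σx, β+Σt) = Gamma(32, 15).
The posterior predictive for a window of length T is Negative Binomial with variance T·α'·(β'+T)/β'² = 5·32·20/225 = 128/9.

128/9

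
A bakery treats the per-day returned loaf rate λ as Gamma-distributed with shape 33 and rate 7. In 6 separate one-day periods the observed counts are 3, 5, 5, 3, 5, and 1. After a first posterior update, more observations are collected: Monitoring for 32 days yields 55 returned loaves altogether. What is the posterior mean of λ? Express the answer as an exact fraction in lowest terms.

22/9

Total count: 3 + 5 + 5 + 3 + 5 + 1 = 22.
Total exposure: 6 days.
After the first batch: Gamma(33 + 22, 7 + 6) = Gamma(55, 13).
Total count 55 over total exposure 32 days.
After the second batch: Gamma(55 + 55, 13 + 32) = Gamma(110, 45).
Posterior mean = α'/β' = 110/45 = 22/9.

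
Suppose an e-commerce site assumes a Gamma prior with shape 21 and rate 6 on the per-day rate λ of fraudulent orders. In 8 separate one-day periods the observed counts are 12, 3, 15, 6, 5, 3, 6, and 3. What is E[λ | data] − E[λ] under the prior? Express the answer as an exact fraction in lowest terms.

25/14

Total count: 12 + 3 + 15 + 6 + 5 + 3 + 6 + 3 = 53.
Total exposure: 8 days.
Posterior: α' = 21 + 53 = 74, β' = 6 + 8 = 14.
Posterior mean = 74/14 = 37/7; prior mean = 21/6 = 7/2. Difference = 37/7 − 7/2 = 25/14.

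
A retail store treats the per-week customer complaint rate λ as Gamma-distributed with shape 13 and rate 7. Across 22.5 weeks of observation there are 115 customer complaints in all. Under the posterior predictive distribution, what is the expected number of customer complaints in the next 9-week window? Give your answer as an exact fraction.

Total count 115 over total exposure 22.5 weeks.
Gamma(α, β) with Poisson data over total exposure Σt gives posterior Gamma(α+Σx, β+Σt) = Gamma(128, 59/2).
Predictive mean over a 9-week window = T·E[λ|data] = 9·128/(59/2) = 2304/59.

2304/59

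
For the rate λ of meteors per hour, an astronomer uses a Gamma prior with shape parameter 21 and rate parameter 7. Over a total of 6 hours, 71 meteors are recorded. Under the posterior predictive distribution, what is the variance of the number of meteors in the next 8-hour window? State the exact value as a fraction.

Total count 71 over total exposure 6 hours.
By Gamma–Poisson conjugacy, the posterior is Gamma(α + Σx, β + Σt) = Gamma(21 + 71, 7 + 6) = Gamma(92, 13).
The posterior predictive for a window of length T is Negative Binomial with variance T·α'·(β'+T)/β'² = 8·92·21/169 = 15456/169.

15456/169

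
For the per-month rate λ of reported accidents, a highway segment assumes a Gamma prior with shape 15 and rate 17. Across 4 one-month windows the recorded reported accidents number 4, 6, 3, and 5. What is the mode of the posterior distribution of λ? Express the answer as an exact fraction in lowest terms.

Total count: 4 + 6 + 3 + 5 = 18.
Total exposure: 4 months.
Posterior: α' = 15 + 18 = 33, β' = 17 + 4 = 21.
Posterior mode = (α'−1)/β' = 32/21.

32/21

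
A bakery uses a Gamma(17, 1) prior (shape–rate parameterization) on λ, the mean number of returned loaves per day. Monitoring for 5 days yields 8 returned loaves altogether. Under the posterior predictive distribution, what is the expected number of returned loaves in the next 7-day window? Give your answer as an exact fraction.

Total count 8 over total exposure 5 days.
Gamma(α, β) with Poisson data over total exposure Σt gives posterior Gamma(α+Σx, β+Σt) = Gamma(25, 6).
Predictive mean over a 7-day window = T·E[λ|data] = 7·25/6 = 175/6.

175/6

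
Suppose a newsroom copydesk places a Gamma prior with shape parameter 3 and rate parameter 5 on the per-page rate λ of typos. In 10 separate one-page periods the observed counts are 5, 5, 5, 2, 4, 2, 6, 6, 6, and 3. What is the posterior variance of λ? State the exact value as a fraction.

47/225

Total count: 5 + 5 + 5 + 2 + 4 + 2 + 6 + 6 + 6 + 3 = 44.
Total exposure: 10 pages.
By Gamma–Poisson conjugacy, the posterior is Gamma(α + Σx, β + Σt) = Gamma(3 + 44, 5 + 10) = Gamma(47, 15).
Posterior variance = α'/β'² = 47/225.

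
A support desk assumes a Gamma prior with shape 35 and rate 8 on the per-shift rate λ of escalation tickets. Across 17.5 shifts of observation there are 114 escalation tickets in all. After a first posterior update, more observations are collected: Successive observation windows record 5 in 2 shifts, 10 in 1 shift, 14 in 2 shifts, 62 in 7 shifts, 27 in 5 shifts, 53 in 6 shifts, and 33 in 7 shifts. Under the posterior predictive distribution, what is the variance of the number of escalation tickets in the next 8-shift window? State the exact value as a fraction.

Total count 114 over total exposure 17.5 shifts.
After the first batch: Gamma(35 + 114, 8 + 17.5) = Gamma(149, 51/2).
Total count: 5 + 10 + 14 + 62 + 27 + 53 + 33 = 204.
Total exposure: 2 + 1 + 2 + 7 + 5 + 6 + 7 = 30 shifts.
After the second batch: Gamma(149 + 204, 51/2 + 30) = Gamma(353, 111/2).
The posterior predictive for a window of length T is Negative Binomial with variance T·α'·(β'+T)/β'² = 8·353·(127/2)/(12321/4) = 717296/12321.

717296/12321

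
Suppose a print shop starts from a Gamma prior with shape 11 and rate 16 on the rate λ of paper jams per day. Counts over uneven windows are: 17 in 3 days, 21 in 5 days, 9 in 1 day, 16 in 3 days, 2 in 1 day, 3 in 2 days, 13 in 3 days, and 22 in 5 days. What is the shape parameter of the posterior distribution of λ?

Total count: 17 + 21 + 9 + 16 + 2 + 3 + 13 + 22 = 103.
Total exposure: 3 + 5 + 1 + 3 + 1 + 2 + 3 + 5 = 23 days.
By Gamma–Poisson conjugacy, the posterior is Gamma(α + Σx, β + Σt) = Gamma(11 + 103, 16 + 23) = Gamma(114, 39).

114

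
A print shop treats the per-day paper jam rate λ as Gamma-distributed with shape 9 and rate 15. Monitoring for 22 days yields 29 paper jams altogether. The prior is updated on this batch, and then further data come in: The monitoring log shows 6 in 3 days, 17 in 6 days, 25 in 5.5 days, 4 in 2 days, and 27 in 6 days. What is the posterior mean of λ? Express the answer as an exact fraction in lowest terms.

Total count 29 over total exposure 22 days.
After the first batch: Gamma(9 + 29, 15 + 22) = Gamma(38, 37).
Total count: 6 + 17 + 25 + 4 + 27 = 79.
Total exposure: 3 + 6 + 5.5 + 2 + 6 = 22.5 days.
After the second batch: Gamma(38 + 79, 37 + 22.5) = Gamma(117, 119/2).
Posterior mean = α'/β' = 117/(119/2) = 234/119.

234/119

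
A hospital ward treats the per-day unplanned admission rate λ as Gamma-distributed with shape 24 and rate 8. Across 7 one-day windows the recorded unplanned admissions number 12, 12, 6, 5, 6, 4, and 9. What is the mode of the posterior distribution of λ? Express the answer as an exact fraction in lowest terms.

77/15

Total count: 12 + 12 + 6 + 5 + 6 + 4 + 9 = 54.
Total exposure: 7 days.
By Gamma–Poisson conjugacy, the posterior is Gamma(α + Σx, β + Σt) = Gamma(24 + 54, 8 + 7) = Gamma(78, 15).
Posterior mode = (α'−1)/β' = 77/15.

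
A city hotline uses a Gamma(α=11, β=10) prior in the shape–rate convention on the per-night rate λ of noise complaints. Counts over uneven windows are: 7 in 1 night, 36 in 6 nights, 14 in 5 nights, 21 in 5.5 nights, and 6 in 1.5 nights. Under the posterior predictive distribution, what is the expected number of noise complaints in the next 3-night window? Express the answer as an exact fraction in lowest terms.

285/29

Total count: 7 + 36 + 14 + 21 + 6 = 84.
Total exposure: 1 + 6 + 5 + 5.5 + 1.5 = 19 nights.
By Gamma–Poisson conjugacy, the posterior is Gamma(α + Σx, β + Σt) = Gamma(11 + 84, 10 + 19) = Gamma(95, 29).
Predictive mean over a 3-night window = T·E[λ|data] = 3·95/29 = 285/29.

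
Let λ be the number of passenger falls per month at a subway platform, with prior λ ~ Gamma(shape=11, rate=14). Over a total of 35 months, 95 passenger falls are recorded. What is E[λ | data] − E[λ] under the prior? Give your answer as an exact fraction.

135/98

Total count 95 over total exposure 35 months.
The Gamma prior is conjugate for the Poisson rate, so λ | data ~ Gamma(11+95, 14+35) = Gamma(106, 49).
Posterior mean = 106/49 = 106/49; prior mean = 11/14 = 11/14. Difference = 106/49 − 11/14 = 135/98.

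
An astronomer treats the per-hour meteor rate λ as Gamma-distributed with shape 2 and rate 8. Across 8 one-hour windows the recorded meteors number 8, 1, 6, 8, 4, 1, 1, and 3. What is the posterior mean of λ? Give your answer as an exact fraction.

Total count: 8 + 1 + 6 + 8 + 4 + 1 + 1 + 3 = 32.
Total exposure: 8 hours.
Gamma(α, β) with Poisson data over total exposure Σt gives posterior Gamma(α+Σx, β+Σt) = Gamma(34, 16).
Posterior mean = α'/β' = 34/16 = 17/8.

17/8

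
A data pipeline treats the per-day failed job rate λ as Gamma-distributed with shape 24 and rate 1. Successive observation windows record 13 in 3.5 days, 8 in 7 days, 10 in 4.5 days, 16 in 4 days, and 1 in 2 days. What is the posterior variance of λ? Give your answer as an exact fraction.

18/121

Total count: 13 + 8 + 10 + 16 + 1 = 48.
Total exposure: 3.5 + 7 + 4.5 + 4 + 2 = 21 days.
Conjugate update: add total count to the shape and total exposure to the rate, giving Gamma(72, 22).
Posterior variance = α'/β'² = 72/484 = 18/121.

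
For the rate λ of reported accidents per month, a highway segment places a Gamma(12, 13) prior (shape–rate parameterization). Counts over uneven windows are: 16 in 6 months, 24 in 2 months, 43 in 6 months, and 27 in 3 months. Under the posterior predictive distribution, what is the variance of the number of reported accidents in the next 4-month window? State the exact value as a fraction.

4148/225

Total count: 16 + 24 + 43 + 27 = 110.
Total exposure: 6 + 2 + 6 + 3 = 17 months.
By Gamma–Poisson conjugacy, the posterior is Gamma(α + Σx, β + Σt) = Gamma(12 + 110, 13 + 17) = Gamma(122, 30).
The posterior predictive for a window of length T is Negative Binomial with variance T·α'·(β'+T)/β'² = 4·122·34/900 = 4148/225.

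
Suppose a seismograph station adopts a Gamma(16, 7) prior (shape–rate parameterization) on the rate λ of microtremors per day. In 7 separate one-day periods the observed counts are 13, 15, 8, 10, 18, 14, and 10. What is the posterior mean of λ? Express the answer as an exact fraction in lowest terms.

52/7

Total count: 13 + 15 + 8 + 10 + 18 + 14 + 10 = 88.
Total exposure: 7 days.
The Gamma prior is conjugate for the Poisson rate, so λ | data ~ Gamma(16+88, 7+7) = Gamma(104, 14).
Posterior mean = α'/β' = 104/14 = 52/7.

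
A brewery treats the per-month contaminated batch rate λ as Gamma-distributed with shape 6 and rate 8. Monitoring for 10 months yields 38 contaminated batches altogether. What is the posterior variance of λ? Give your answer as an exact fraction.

11/81

Total count 38 over total exposure 10 months.
Posterior: α' = 6 + 38 = 44, β' = 8 + 10 = 18.
Posterior variance = α'/β'² = 44/324 = 11/81.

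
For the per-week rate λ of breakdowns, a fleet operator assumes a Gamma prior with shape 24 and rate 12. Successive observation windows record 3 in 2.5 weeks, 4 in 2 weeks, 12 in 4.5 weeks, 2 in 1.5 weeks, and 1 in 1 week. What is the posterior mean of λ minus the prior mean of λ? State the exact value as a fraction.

Total count: 3 + 4 + 12 + 2 + 1 = 22.
Total exposure: 2.5 + 2 + 4.5 + 1.5 + 1 = 11.5 weeks.
Conjugate update: add total count to the shape and total exposure to the rate, giving Gamma(46, 47/2).
Posterior mean = 46/(47/2) = 92/47; prior mean = 24/12 = 2. Difference = 92/47 − 2 = -2/47.

-2/47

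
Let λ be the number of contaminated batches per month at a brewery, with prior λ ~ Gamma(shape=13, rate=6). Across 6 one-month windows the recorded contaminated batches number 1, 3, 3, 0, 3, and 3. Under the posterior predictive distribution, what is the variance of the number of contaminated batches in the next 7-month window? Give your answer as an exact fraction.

1729/72

Total count: 1 + 3 + 3 + 0 + 3 + 3 = 13.
Total exposure: 6 months.
Gamma(α, β) with Poisson data over total exposure Σt gives posterior Gamma(α+Σx, β+Σt) = Gamma(26, 12).
The posterior predictive for a window of length T is Negative Binomial with variance T·α'·(β'+T)/β'² = 7·26·19/144 = 1729/72.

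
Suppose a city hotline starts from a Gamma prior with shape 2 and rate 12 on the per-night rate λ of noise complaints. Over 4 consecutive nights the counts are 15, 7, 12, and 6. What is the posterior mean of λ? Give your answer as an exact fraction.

Total count: 15 + 7 + 12 + 6 = 40.
Total exposure: 4 nights.
Gamma(α, β) with Poisson data over total exposure Σt gives posterior Gamma(α+Σx, β+Σt) = Gamma(42, 16).
Posterior mean = α'/β' = 42/16 = 21/8.

21/8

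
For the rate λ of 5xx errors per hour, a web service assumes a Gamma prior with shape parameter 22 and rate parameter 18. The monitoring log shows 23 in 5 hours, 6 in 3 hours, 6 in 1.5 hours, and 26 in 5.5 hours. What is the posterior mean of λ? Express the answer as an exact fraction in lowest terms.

83/33

Total count: 23 + 6 + 6 + 26 = 61.
Total exposure: 5 + 3 + 1.5 + 5.5 = 15 hours.
By Gamma–Poisson conjugacy, the posterior is Gamma(α + Σx, β + Σt) = Gamma(22 + 61, 18 + 15) = Gamma(83, 33).
Posterior mean = α'/β' = 83/33.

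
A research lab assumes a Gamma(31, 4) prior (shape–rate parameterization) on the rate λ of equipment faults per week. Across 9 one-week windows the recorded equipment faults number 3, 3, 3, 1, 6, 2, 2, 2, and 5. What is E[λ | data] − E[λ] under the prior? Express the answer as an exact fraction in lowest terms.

Total count: 3 + 3 + 3 + 1 + 6 + 2 + 2 + 2 + 5 = 27.
Total exposure: 9 weeks.
Posterior: α' = 31 + 27 = 58, β' = 4 + 9 = 13.
Posterior mean = 58/13 = 58/13; prior mean = 31/4 = 31/4. Difference = 58/13 − 31/4 = -171/52.

-171/52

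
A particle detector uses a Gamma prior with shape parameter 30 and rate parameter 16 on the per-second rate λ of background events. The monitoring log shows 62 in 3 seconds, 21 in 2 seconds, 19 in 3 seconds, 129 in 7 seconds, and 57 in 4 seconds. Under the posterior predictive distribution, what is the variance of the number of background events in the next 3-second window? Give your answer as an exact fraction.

Total count: 62 + 21 + 19 + 129 + 57 = 288.
Total exposure: 3 + 2 + 3 + 7 + 4 = 19 seconds.
The Gamma prior is conjugate for the Poisson rate, so λ | data ~ Gamma(30+288, 16+19) = Gamma(318, 35).
The posterior predictive for a window of length T is Negative Binomial with variance T·α'·(β'+T)/β'² = 3·318·38/1225 = 36252/1225.

36252/1225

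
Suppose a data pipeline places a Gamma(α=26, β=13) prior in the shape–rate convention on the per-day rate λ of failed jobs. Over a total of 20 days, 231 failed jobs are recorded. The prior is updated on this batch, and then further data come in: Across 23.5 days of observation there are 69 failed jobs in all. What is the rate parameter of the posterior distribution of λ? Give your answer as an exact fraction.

113/2

Total count 231 over total exposure 20 days.
After the first batch: Gamma(26 + 231, 13 + 20) = Gamma(257, 33).
Total count 69 over total exposure 23.5 days.
After the second batch: Gamma(257 + 69, 33 + 23.5) = Gamma(326, 113/2).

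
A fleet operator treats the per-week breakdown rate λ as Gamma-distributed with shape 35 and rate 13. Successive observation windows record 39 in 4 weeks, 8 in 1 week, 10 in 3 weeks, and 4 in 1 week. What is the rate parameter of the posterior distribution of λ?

Total count: 39 + 8 + 10 + 4 = 61.
Total exposure: 4 + 1 + 3 + 1 = 9 weeks.
Posterior: α' = 35 + 61 = 96, β' = 13 + 9 = 22.

22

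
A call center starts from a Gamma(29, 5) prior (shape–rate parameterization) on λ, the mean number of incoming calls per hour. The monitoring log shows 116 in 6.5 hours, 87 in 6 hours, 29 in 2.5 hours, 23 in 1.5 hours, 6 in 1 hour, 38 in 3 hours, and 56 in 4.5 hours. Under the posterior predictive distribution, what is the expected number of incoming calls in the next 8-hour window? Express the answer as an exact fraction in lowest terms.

Total count: 116 + 87 + 29 + 23 + 6 + 38 + 56 = 355.
Total exposure: 6.5 + 6 + 2.5 + 1.5 + 1 + 3 + 4.5 = 25 hours.
Conjugate update: add total count to the shape and total exposure to the rate, giving Gamma(384, 30).
Predictive mean over an 8-hour window = T·E[λ|data] = 8·384/30 = 512/5.

512/5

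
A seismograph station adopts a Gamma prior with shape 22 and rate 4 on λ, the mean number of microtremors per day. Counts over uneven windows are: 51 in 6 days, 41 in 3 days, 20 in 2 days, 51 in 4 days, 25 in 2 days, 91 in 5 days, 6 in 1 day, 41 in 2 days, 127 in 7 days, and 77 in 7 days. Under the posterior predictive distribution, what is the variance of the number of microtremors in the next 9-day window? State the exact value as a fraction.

Total count: 51 + 41 + 20 + 51 + 25 + 91 + 6 + 41 + 127 + 77 = 530.
Total exposure: 6 + 3 + 2 + 4 + 2 + 5 + 1 + 2 + 7 + 7 = 39 days.
Gamma(α, β) with Poisson data over total exposure Σt gives posterior Gamma(α+Σx, β+Σt) = Gamma(552, 43).
The posterior predictive for a window of length T is Negative Binomial with variance T·α'·(β'+T)/β'² = 9·552·52/1849 = 258336/1849.

258336/1849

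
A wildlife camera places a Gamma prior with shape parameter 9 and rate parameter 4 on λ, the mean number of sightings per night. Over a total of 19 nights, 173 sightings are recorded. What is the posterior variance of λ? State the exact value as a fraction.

Total count 173 over total exposure 19 nights.
Posterior: α' = 9 + 173 = 182, β' = 4 + 19 = 23.
Posterior variance = α'/β'² = 182/529.

182/529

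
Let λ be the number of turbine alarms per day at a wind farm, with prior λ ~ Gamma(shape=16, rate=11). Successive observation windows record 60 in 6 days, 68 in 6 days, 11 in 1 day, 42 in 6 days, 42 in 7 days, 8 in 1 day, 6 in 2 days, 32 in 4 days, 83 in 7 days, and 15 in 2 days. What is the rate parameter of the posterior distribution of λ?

53

Total count: 60 + 68 + 11 + 42 + 42 + 8 + 6 + 32 + 83 + 15 = 367.
Total exposure: 6 + 6 + 1 + 6 + 7 + 1 + 2 + 4 + 7 + 2 = 42 days.
Gamma(α, β) with Poisson data over total exposure Σt gives posterior Gamma(α+Σx, β+Σt) = Gamma(383, 53).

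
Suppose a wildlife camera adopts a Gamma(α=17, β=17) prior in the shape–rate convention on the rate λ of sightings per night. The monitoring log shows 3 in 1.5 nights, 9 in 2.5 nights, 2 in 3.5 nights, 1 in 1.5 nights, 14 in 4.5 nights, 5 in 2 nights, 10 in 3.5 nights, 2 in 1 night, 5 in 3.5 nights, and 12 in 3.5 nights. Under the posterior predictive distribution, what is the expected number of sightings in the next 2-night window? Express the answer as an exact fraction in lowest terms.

40/11

Total count: 3 + 9 + 2 + 1 + 14 + 5 + 10 + 2 + 5 + 12 = 63.
Total exposure: 1.5 + 2.5 + 3.5 + 1.5 + 4.5 + 2 + 3.5 + 1 + 3.5 + 3.5 = 27 nights.
Conjugate update: add total count to the shape and total exposure to the rate, giving Gamma(80, 44).
Predictive mean over a 2-night window = T·E[λ|data] = 2·80/44 = 40/11.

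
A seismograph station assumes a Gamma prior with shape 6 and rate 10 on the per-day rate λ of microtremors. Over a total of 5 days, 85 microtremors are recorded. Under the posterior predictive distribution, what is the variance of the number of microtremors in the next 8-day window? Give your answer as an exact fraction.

16744/225

Total count 85 over total exposure 5 days.
Posterior: α' = 6 + 85 = 91, β' = 10 + 5 = 15.
The posterior predictive for a window of length T is Negative Binomial with variance T·α'·(β'+T)/β'² = 8·91·23/225 = 16744/225.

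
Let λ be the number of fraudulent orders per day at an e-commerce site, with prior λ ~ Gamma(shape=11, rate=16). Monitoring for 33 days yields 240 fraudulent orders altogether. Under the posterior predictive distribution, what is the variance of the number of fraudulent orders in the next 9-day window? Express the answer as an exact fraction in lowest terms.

Total count 240 over total exposure 33 days.
By Gamma–Poisson conjugacy, the posterior is Gamma(α + Σx, β + Σt) = Gamma(11 + 240, 16 + 33) = Gamma(251, 49).
The posterior predictive for a window of length T is Negative Binomial with variance T·α'·(β'+T)/β'² = 9·251·58/2401 = 131022/2401.

131022/2401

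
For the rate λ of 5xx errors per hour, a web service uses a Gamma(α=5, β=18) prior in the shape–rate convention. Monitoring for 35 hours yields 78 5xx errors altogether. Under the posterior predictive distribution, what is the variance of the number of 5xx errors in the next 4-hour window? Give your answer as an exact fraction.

Total count 78 over total exposure 35 hours.
Posterior: α' = 5 + 78 = 83, β' = 18 + 35 = 53.
The posterior predictive for a window of length T is Negative Binomial with variance T·α'·(β'+T)/β'² = 4·83·57/2809 = 18924/2809.

18924/2809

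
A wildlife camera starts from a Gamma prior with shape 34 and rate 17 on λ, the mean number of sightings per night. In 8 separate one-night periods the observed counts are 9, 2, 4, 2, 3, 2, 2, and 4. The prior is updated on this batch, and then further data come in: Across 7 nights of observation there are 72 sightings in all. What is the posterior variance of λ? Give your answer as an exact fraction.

67/512

Total count: 9 + 2 + 4 + 2 + 3 + 2 + 2 + 4 = 28.
Total exposure: 8 nights.
After the first batch: Gamma(34 + 28, 17 + 8) = Gamma(62, 25).
Total count 72 over total exposure 7 nights.
After the second batch: Gamma(62 + 72, 25 + 7) = Gamma(134, 32).
Posterior variance = α'/β'² = 134/1024 = 67/512.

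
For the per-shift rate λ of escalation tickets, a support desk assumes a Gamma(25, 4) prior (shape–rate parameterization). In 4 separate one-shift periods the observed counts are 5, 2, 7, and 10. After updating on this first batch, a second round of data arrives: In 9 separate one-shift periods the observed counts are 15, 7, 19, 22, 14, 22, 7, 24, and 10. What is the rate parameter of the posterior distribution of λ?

17

Total count: 5 + 2 + 7 + 10 = 24.
Total exposure: 4 shifts.
After the first batch: Gamma(25 + 24, 4 + 4) = Gamma(49, 8).
Total count: 15 + 7 + 19 + 22 + 14 + 22 + 7 + 24 + 10 = 140.
Total exposure: 9 shifts.
After the second batch: Gamma(49 + 140, 8 + 9) = Gamma(189, 17).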